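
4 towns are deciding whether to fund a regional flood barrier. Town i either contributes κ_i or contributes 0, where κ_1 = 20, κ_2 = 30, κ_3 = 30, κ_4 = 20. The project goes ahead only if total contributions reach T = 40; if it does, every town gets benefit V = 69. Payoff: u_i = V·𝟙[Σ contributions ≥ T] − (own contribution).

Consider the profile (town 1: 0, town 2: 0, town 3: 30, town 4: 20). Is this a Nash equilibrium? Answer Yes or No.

Yes

Total = 50 ≥ 40: provided.
Town 1 (pledges 0, payoff 69): pledging 20 → total 70, payoff 49. No gain.
Town 2 (pledges 0, payoff 69): pledging 30 → total 80, payoff 39. No gain.
Town 3 (pledges 30, payoff 39): dropping to 0 → total 20, payoff 0. No gain.
Town 4 (pledges 20, payoff 49): dropping to 0 → total 30, payoff 0. No gain.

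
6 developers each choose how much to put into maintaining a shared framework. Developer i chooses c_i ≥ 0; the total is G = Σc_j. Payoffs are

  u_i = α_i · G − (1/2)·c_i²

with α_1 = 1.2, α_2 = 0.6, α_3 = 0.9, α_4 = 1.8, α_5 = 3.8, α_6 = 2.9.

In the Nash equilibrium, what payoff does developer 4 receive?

18.54

Developer i's FOC: ∂u_i/∂c_i = α_i − c_i = 0, so c_i* = α_i.
NE contributions = (1.2, 0.6, 0.9, 1.8, 3.8, 2.9); G = 11.2.
u_4 = α_4·G − ½·(c_4)² = 1.8·11.2 − ½·1.8² = 18.54.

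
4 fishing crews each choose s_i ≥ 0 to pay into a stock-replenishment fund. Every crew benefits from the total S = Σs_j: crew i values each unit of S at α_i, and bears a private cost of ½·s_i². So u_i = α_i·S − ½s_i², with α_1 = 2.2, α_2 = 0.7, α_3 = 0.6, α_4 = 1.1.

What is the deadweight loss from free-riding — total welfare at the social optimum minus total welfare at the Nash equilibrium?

Crew i's FOC: ∂u_i/∂s_i = α_i − s_i = 0, so s_i* = α_i.
NE contributions = (2.2, 0.7, 0.6, 1.1); S = 4.6.
W^NE = (Σα)·S − ½Σα_i² = 4.6² − ½·6.9 = 17.71.
Planner sets s_i = Σα_j = 4.6 for every i, so S^SO = 4·4.6 = 18.4.
W^SO = (Σα)·S^SO − ½·4·(Σα)² = (4/2)·4.6² = 42.32.
Deadweight loss = W^SO − W^NE = 24.61.

24.61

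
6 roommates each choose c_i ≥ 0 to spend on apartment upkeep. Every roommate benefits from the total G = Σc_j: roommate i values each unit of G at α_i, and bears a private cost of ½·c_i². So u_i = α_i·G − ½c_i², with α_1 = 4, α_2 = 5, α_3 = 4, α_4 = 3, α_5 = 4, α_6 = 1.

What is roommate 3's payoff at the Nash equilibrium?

76

Roommate i's FOC: ∂u_i/∂c_i = α_i − c_i = 0, so c_i* = α_i.
NE contributions = (4, 5, 4, 3, 4, 1); G = 21.
u_3 = α_3·G − ½·(c_3)² = 4·21 − ½·4² = 76.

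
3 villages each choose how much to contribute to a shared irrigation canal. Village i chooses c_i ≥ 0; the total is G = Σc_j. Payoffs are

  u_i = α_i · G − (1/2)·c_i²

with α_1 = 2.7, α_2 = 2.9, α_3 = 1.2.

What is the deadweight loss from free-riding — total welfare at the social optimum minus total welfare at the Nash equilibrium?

Village i's FOC: ∂u_i/∂c_i = α_i − c_i = 0, so c_i* = α_i.
NE contributions = (2.7, 2.9, 1.2); G = 6.8.
W^NE = (Σα)·G − ½Σα_i² = 6.8² − ½·17.14 = 37.67.
Planner sets c_i = Σα_j = 6.8 for every i, so G^SO = 3·6.8 = 20.4.
W^SO = (Σα)·G^SO − ½·3·(Σα)² = (3/2)·6.8² = 69.36.
Deadweight loss = W^SO − W^NE = 31.69.

31.69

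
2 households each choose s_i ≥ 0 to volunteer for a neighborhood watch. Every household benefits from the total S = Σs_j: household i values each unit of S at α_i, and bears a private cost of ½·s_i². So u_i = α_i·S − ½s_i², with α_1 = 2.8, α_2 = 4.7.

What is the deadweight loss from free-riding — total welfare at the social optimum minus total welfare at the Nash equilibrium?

14.965

Household i's FOC: ∂u_i/∂s_i = α_i − s_i = 0, so s_i* = α_i.
NE contributions = (2.8, 4.7); S = 7.5.
W^NE = (Σα)·S − ½Σα_i² = 7.5² − ½·29.93 = 41.285.
Planner sets s_i = Σα_j = 7.5 for every i, so S^SO = 2·7.5 = 15.
W^SO = (Σα)·S^SO − ½·2·(Σα)² = (2/2)·7.5² = 56.25.
Deadweight loss = W^SO − W^NE = 14.965.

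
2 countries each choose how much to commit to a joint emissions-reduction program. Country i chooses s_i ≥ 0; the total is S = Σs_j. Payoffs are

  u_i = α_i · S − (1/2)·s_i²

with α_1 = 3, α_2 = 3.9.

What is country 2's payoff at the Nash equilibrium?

Country i's FOC: ∂u_i/∂s_i = α_i − s_i = 0, so s_i* = α_i.
NE contributions = (3, 3.9); S = 6.9.
u_2 = α_2·S − ½·(s_2)² = 3.9·6.9 − ½·3.9² = 19.305.

19.305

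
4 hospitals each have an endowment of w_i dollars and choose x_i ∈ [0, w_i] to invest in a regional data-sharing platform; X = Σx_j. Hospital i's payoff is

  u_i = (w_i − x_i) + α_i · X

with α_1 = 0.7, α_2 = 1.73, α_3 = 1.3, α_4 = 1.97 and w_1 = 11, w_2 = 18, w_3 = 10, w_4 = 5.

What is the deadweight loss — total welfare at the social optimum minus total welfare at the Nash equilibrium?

51.7

∂u_i/∂x_i = α_i − 1, so hospital i contributes w_i if α_i > 1, else 0.
α_i > 1 for i ∈ {2, 3, 4}; NE contributions (0, 18, 10, 5), X = 33.
W^NE = Σw_i − X^NE + (Σα_i)·X^NE = 44 + 4.7·33 = 199.1.
Planner: ∂(Σu_j)/∂x_i = Σα_j − 1 = 4.7 > 0, so everyone contributes w_i; X^SO = 44, W^SO = 44 + 4.7·44 = 250.8.
Deadweight loss = 51.7.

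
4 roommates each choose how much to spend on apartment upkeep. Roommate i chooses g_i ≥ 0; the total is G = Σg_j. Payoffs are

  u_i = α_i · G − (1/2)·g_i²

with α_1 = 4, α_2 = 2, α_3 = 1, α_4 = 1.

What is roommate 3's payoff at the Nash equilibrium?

Roommate i's FOC: ∂u_i/∂g_i = α_i − g_i = 0, so g_i* = α_i.
NE contributions = (4, 2, 1, 1); G = 8.
u_3 = α_3·G − ½·(g_3)² = 1·8 − ½·1² = 7.5.

7.5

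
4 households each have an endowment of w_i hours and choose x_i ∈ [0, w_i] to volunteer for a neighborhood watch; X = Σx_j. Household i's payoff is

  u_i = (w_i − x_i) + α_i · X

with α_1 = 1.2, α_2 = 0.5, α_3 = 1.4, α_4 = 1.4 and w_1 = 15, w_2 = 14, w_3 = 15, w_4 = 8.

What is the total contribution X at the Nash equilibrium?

∂u_i/∂x_i = α_i − 1, so household i contributes w_i if α_i > 1, else 0.
α_i > 1 for i ∈ {1, 3, 4}; NE contributions (15, 0, 15, 8), X = 38.

38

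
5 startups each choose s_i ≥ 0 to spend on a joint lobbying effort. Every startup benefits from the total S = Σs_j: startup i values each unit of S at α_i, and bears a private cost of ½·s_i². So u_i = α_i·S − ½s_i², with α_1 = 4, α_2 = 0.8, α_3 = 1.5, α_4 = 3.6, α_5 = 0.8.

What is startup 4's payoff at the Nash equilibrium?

Startup i's FOC: ∂u_i/∂s_i = α_i − s_i = 0, so s_i* = α_i.
NE contributions = (4, 0.8, 1.5, 3.6, 0.8); S = 10.7.
u_4 = α_4·S − ½·(s_4)² = 3.6·10.7 − ½·3.6² = 32.04.

32.04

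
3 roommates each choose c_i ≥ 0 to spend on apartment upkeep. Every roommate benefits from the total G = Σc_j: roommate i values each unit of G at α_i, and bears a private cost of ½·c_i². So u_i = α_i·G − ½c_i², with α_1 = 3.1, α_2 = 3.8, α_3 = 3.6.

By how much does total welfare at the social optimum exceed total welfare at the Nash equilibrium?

Roommate i's FOC: ∂u_i/∂c_i = α_i − c_i = 0, so c_i* = α_i.
NE contributions = (3.1, 3.8, 3.6); G = 10.5.
W^NE = (Σα)·G − ½Σα_i² = 10.5² − ½·37.01 = 91.745.
Planner sets c_i = Σα_j = 10.5 for every i, so G^SO = 3·10.5 = 31.5.
W^SO = (Σα)·G^SO − ½·3·(Σα)² = (3/2)·10.5² = 165.375.
Deadweight loss = W^SO − W^NE = 73.63.

73.63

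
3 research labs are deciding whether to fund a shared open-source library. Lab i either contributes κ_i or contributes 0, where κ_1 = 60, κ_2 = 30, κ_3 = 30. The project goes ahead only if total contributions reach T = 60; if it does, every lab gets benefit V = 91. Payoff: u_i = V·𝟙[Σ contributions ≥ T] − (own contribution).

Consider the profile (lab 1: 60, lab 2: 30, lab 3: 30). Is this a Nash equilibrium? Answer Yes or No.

Total = 120 ≥ 60: provided.
Lab 1 (pledges 60, payoff 31): dropping to 0 → total 60, payoff 91. Profitable deviation.

No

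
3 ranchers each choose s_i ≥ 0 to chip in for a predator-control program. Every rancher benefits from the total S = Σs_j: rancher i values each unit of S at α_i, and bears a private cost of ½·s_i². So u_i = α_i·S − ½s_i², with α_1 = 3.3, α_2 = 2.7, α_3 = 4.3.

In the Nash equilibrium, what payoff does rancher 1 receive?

Rancher i's FOC: ∂u_i/∂s_i = α_i − s_i = 0, so s_i* = α_i.
NE contributions = (3.3, 2.7, 4.3); S = 10.3.
u_1 = α_1·S − ½·(s_1)² = 3.3·10.3 − ½·3.3² = 28.545.

28.545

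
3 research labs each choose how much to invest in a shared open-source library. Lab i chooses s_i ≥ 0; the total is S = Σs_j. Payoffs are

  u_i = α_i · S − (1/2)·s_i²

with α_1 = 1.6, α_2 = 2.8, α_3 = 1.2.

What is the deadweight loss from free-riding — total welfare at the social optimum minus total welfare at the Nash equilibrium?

21.6

Lab i's FOC: ∂u_i/∂s_i = α_i − s_i = 0, so s_i* = α_i.
NE contributions = (1.6, 2.8, 1.2); S = 5.6.
W^NE = (Σα)·S − ½Σα_i² = 5.6² − ½·11.84 = 25.44.
Planner sets s_i = Σα_j = 5.6 for every i, so S^SO = 3·5.6 = 16.8.
W^SO = (Σα)·S^SO − ½·3·(Σα)² = (3/2)·5.6² = 47.04.
Deadweight loss = W^SO − W^NE = 21.6.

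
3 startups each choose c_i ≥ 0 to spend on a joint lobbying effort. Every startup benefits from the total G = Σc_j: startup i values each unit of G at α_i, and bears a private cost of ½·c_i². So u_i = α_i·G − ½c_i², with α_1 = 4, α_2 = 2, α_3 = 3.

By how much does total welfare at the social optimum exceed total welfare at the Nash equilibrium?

Startup i's FOC: ∂u_i/∂c_i = α_i − c_i = 0, so c_i* = α_i.
NE contributions = (4, 2, 3); G = 9.
W^NE = (Σα)·G − ½Σα_i² = 9² − ½·29 = 66.5.
Planner sets c_i = Σα_j = 9 for every i, so G^SO = 3·9 = 27.
W^SO = (Σα)·G^SO − ½·3·(Σα)² = (3/2)·9² = 121.5.
Deadweight loss = W^SO − W^NE = 55.

55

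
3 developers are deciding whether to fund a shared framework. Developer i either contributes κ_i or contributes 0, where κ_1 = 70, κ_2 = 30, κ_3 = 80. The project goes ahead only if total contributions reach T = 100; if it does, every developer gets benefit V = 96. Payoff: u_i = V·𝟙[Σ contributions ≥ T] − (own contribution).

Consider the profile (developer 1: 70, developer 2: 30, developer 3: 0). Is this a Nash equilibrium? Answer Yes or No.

Total = 100 ≥ 100: provided.
Developer 1 (pledges 70, payoff 26): dropping to 0 → total 30, payoff 0. No gain.
Developer 2 (pledges 30, payoff 66): dropping to 0 → total 70, payoff 0. No gain.
Developer 3 (pledges 0, payoff 96): pledging 80 → total 180, payoff 16. No gain.

Yes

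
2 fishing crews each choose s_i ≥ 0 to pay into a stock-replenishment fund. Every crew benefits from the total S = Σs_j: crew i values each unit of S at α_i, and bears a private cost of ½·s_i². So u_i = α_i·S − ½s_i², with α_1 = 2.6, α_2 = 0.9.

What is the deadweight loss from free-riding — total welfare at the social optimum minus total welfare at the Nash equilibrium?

3.785

Crew i's FOC: ∂u_i/∂s_i = α_i − s_i = 0, so s_i* = α_i.
NE contributions = (2.6, 0.9); S = 3.5.
W^NE = (Σα)·S − ½Σα_i² = 3.5² − ½·7.57 = 8.465.
Planner sets s_i = Σα_j = 3.5 for every i, so S^SO = 2·3.5 = 7.
W^SO = (Σα)·S^SO − ½·2·(Σα)² = (2/2)·3.5² = 12.25.
Deadweight loss = W^SO − W^NE = 3.785.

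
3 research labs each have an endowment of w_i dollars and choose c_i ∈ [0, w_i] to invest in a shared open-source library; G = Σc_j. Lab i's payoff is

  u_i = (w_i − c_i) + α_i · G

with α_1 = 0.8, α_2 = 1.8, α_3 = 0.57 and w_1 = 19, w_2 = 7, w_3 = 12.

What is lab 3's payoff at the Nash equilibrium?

15.99

∂u_i/∂c_i = α_i − 1, so lab i contributes w_i if α_i > 1, else 0.
α_i > 1 for i ∈ {2}; NE contributions (0, 7, 0), G = 7.
u_3 = (12 − 0) + 0.57·7 = 15.99.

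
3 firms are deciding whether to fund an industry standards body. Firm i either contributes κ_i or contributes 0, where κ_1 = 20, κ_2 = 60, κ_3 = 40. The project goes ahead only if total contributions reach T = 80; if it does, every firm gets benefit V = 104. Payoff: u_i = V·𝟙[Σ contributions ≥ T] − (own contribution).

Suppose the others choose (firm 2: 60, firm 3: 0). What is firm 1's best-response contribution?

Others' total = 60. Contributing 20 brings total to 80 ≥ 80: gain V − κ_1 = 84.
Best response: 20.

20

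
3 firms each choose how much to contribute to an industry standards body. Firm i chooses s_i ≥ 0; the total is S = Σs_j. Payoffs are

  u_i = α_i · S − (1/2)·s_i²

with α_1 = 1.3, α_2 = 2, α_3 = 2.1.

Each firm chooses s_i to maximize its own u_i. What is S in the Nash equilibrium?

Firm i's FOC: ∂u_i/∂s_i = α_i − s_i = 0, so s_i* = α_i.
NE contributions = (1.3, 2, 2.1); S = 5.4.

5.4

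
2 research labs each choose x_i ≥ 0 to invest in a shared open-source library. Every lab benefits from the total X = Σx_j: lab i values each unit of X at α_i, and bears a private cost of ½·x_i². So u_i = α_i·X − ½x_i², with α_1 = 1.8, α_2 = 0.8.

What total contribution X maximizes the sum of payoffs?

5.2

Planner FOC: ∂(Σu_j)/∂x_i = (Σα_j) − x_i = 0, so x_i^SO = Σα_j = 2.6 for every i; X^SO = 5.2.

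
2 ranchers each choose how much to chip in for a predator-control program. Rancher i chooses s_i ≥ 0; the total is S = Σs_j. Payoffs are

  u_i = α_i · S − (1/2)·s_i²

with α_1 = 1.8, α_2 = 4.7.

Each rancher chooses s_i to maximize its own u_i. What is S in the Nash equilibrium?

6.5

Rancher i's FOC: ∂u_i/∂s_i = α_i − s_i = 0, so s_i* = α_i.
NE contributions = (1.8, 4.7); S = 6.5.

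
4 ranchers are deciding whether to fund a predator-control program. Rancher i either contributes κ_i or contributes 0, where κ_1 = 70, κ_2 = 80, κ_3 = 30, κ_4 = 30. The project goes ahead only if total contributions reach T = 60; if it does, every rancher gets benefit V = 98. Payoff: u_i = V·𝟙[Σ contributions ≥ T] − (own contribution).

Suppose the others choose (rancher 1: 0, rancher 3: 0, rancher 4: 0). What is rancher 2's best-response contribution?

80

Others' total = 0. Contributing 80 brings total to 80 ≥ 60: gain V − κ_2 = 18.
Best response: 80.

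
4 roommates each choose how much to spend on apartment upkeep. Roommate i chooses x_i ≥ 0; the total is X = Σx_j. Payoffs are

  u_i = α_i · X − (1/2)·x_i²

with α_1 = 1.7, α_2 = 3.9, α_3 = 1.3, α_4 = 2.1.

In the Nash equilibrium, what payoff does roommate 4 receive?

16.695

Roommate i's FOC: ∂u_i/∂x_i = α_i − x_i = 0, so x_i* = α_i.
NE contributions = (1.7, 3.9, 1.3, 2.1); X = 9.
u_4 = α_4·X − ½·(x_4)² = 2.1·9 − ½·2.1² = 16.695.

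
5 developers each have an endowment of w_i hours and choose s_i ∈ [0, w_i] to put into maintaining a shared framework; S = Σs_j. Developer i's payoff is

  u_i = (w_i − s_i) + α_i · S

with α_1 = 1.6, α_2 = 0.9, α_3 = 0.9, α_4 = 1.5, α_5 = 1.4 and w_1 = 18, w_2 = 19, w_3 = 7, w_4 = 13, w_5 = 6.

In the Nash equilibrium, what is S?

37

∂u_i/∂s_i = α_i − 1, so developer i contributes w_i if α_i > 1, else 0.
α_i > 1 for i ∈ {1, 4, 5}; NE contributions (18, 0, 0, 13, 6), S = 37.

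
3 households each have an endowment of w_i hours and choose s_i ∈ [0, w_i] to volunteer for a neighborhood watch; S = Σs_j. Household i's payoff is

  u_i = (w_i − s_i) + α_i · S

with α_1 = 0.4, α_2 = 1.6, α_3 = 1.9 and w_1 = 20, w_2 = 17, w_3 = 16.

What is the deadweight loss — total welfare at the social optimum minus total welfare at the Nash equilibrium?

∂u_i/∂s_i = α_i − 1, so household i contributes w_i if α_i > 1, else 0.
α_i > 1 for i ∈ {2, 3}; NE contributions (0, 17, 16), S = 33.
W^NE = Σw_i − S^NE + (Σα_i)·S^NE = 53 + 2.9·33 = 148.7.
Planner: ∂(Σu_j)/∂s_i = Σα_j − 1 = 2.9 > 0, so everyone contributes w_i; S^SO = 53, W^SO = 53 + 2.9·53 = 206.7.
Deadweight loss = 58.

58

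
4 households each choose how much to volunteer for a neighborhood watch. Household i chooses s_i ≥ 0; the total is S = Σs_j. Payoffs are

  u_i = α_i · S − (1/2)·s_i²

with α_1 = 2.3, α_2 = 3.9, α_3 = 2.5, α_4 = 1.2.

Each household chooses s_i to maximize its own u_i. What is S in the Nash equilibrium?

Household i's FOC: ∂u_i/∂s_i = α_i − s_i = 0, so s_i* = α_i.
NE contributions = (2.3, 3.9, 2.5, 1.2); S = 9.9.

9.9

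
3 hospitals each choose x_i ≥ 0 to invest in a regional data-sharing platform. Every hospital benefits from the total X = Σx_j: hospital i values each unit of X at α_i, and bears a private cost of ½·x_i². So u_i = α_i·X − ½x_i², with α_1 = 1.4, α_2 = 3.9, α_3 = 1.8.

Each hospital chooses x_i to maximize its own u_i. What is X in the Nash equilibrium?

Hospital i's FOC: ∂u_i/∂x_i = α_i − x_i = 0, so x_i* = α_i.
NE contributions = (1.4, 3.9, 1.8); X = 7.1.

7.1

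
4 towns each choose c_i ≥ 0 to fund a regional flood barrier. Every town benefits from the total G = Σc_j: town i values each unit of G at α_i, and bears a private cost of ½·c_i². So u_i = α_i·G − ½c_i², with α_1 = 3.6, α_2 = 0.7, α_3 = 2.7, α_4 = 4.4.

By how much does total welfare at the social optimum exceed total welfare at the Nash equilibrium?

Town i's FOC: ∂u_i/∂c_i = α_i − c_i = 0, so c_i* = α_i.
NE contributions = (3.6, 0.7, 2.7, 4.4); G = 11.4.
W^NE = (Σα)·G − ½Σα_i² = 11.4² − ½·40.1 = 109.91.
Planner sets c_i = Σα_j = 11.4 for every i, so G^SO = 4·11.4 = 45.6.
W^SO = (Σα)·G^SO − ½·4·(Σα)² = (4/2)·11.4² = 259.92.
Deadweight loss = W^SO − W^NE = 150.01.

150.01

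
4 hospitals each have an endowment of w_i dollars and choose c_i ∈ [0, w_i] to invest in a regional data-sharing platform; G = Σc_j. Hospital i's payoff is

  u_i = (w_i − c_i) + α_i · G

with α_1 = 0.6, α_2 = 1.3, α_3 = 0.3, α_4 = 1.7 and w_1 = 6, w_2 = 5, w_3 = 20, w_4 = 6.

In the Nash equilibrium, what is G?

∂u_i/∂c_i = α_i − 1, so hospital i contributes w_i if α_i > 1, else 0.
α_i > 1 for i ∈ {2, 4}; NE contributions (0, 5, 0, 6), G = 11.

11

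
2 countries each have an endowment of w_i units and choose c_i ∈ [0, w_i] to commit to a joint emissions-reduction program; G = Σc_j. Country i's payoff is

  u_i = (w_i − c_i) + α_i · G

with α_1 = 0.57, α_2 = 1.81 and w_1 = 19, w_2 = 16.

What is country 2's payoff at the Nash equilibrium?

∂u_i/∂c_i = α_i − 1, so country i contributes w_i if α_i > 1, else 0.
α_i > 1 for i ∈ {2}; NE contributions (0, 16), G = 16.
u_2 = (16 − 16) + 1.81·16 = 28.96.

28.96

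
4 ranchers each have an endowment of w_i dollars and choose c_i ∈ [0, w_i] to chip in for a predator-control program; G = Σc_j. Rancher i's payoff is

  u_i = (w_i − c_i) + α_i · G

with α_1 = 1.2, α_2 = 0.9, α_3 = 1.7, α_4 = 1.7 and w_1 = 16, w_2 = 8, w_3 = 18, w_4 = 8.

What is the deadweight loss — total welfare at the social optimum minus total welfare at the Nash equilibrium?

∂u_i/∂c_i = α_i − 1, so rancher i contributes w_i if α_i > 1, else 0.
α_i > 1 for i ∈ {1, 3, 4}; NE contributions (16, 0, 18, 8), G = 42.
W^NE = Σw_i − G^NE + (Σα_i)·G^NE = 50 + 4.5·42 = 239.
Planner: ∂(Σu_j)/∂c_i = Σα_j − 1 = 4.5 > 0, so everyone contributes w_i; G^SO = 50, W^SO = 50 + 4.5·50 = 275.
Deadweight loss = 36.

36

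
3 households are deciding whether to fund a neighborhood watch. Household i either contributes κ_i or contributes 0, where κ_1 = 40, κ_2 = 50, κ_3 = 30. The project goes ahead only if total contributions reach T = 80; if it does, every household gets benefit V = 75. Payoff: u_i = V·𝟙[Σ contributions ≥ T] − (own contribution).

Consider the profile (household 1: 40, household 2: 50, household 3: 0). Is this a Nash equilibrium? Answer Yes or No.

Total = 90 ≥ 80: provided.
Household 1 (pledges 40, payoff 35): dropping to 0 → total 50, payoff 0. No gain.
Household 2 (pledges 50, payoff 25): dropping to 0 → total 40, payoff 0. No gain.
Household 3 (pledges 0, payoff 75): pledging 30 → total 120, payoff 45. No gain.

Yes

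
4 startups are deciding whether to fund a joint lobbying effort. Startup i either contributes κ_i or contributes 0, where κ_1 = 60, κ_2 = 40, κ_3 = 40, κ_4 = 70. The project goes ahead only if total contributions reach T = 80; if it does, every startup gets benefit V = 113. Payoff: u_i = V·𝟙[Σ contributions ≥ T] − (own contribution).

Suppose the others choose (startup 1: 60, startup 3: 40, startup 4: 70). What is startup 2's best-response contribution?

0

Others' total = 170 ≥ 80; contributing adds cost 40 for no extra benefit.
Best response: 0.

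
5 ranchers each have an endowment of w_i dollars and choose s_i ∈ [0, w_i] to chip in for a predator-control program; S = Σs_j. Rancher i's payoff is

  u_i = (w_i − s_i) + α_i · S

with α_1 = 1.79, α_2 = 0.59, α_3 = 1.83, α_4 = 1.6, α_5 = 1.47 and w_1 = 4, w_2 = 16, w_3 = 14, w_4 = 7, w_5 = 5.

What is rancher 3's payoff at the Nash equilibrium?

54.9

∂u_i/∂s_i = α_i − 1, so rancher i contributes w_i if α_i > 1, else 0.
α_i > 1 for i ∈ {1, 3, 4, 5}; NE contributions (4, 0, 14, 7, 5), S = 30.
u_3 = (14 − 14) + 1.83·30 = 54.9.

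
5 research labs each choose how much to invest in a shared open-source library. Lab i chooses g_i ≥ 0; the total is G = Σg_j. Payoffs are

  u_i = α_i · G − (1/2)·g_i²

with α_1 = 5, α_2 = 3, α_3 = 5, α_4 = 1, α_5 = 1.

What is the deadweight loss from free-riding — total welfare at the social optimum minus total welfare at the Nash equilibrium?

368

Lab i's FOC: ∂u_i/∂g_i = α_i − g_i = 0, so g_i* = α_i.
NE contributions = (5, 3, 5, 1, 1); G = 15.
W^NE = (Σα)·G − ½Σα_i² = 15² − ½·61 = 194.5.
Planner sets g_i = Σα_j = 15 for every i, so G^SO = 5·15 = 75.
W^SO = (Σα)·G^SO − ½·5·(Σα)² = (5/2)·15² = 562.5.
Deadweight loss = W^SO − W^NE = 368.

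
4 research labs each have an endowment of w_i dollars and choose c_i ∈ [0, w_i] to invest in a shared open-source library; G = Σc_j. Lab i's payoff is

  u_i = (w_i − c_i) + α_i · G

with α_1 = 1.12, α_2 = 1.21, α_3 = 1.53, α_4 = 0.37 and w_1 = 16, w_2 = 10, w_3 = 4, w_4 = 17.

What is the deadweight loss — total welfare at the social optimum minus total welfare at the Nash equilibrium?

54.91

∂u_i/∂c_i = α_i − 1, so lab i contributes w_i if α_i > 1, else 0.
α_i > 1 for i ∈ {1, 2, 3}; NE contributions (16, 10, 4, 0), G = 30.
W^NE = Σw_i − G^NE + (Σα_i)·G^NE = 47 + 3.23·30 = 143.9.
Planner: ∂(Σu_j)/∂c_i = Σα_j − 1 = 3.23 > 0, so everyone contributes w_i; G^SO = 47, W^SO = 47 + 3.23·47 = 198.81.
Deadweight loss = 54.91.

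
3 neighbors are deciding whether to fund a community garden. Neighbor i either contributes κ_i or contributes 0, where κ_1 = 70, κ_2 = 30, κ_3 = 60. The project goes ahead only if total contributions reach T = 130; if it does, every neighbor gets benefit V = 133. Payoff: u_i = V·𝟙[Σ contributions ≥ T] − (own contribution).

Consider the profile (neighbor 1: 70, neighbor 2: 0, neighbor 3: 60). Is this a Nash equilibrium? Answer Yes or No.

Total = 130 ≥ 130: provided.
Neighbor 1 (pledges 70, payoff 63): dropping to 0 → total 60, payoff 0. No gain.
Neighbor 2 (pledges 0, payoff 133): pledging 30 → total 160, payoff 103. No gain.
Neighbor 3 (pledges 60, payoff 73): dropping to 0 → total 70, payoff 0. No gain.

Yes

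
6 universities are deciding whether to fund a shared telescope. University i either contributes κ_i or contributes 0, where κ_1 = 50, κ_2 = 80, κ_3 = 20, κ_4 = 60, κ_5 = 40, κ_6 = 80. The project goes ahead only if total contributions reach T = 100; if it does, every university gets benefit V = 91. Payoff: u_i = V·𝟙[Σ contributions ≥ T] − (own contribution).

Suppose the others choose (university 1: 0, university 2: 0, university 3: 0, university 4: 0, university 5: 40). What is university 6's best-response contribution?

Others' total = 40. Contributing 80 brings total to 120 ≥ 100: gain V − κ_6 = 11.
Best response: 80.

80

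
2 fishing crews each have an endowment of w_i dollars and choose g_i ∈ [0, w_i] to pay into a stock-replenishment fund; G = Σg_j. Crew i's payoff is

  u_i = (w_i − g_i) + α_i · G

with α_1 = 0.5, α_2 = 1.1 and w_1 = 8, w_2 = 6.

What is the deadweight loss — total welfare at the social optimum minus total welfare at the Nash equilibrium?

4.8

∂u_i/∂g_i = α_i − 1, so crew i contributes w_i if α_i > 1, else 0.
α_i > 1 for i ∈ {2}; NE contributions (0, 6), G = 6.
W^NE = Σw_i − G^NE + (Σα_i)·G^NE = 14 + 0.6·6 = 17.6.
Planner: ∂(Σu_j)/∂g_i = Σα_j − 1 = 0.6 > 0, so everyone contributes w_i; G^SO = 14, W^SO = 14 + 0.6·14 = 22.4.
Deadweight loss = 4.8.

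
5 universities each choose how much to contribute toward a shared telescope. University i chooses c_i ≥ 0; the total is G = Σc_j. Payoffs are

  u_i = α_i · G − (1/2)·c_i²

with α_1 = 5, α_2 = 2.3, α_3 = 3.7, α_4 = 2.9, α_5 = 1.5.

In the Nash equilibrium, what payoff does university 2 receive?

32.775

University i's FOC: ∂u_i/∂c_i = α_i − c_i = 0, so c_i* = α_i.
NE contributions = (5, 2.3, 3.7, 2.9, 1.5); G = 15.4.
u_2 = α_2·G − ½·(c_2)² = 2.3·15.4 − ½·2.3² = 32.775.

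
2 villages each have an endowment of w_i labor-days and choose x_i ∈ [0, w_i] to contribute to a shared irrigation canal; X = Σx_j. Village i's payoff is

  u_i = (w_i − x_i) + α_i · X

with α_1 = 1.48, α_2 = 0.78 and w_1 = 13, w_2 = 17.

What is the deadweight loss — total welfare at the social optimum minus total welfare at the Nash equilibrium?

∂u_i/∂x_i = α_i − 1, so village i contributes w_i if α_i > 1, else 0.
α_i > 1 for i ∈ {1}; NE contributions (13, 0), X = 13.
W^NE = Σw_i − X^NE + (Σα_i)·X^NE = 30 + 1.26·13 = 46.38.
Planner: ∂(Σu_j)/∂x_i = Σα_j − 1 = 1.26 > 0, so everyone contributes w_i; X^SO = 30, W^SO = 30 + 1.26·30 = 67.8.
Deadweight loss = 21.42.

21.42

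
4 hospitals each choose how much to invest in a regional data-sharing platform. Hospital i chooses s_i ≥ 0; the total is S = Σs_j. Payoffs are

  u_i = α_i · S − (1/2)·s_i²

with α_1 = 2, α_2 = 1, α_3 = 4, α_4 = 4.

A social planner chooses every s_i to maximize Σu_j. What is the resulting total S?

44

Planner FOC: ∂(Σu_j)/∂s_i = (Σα_j) − s_i = 0, so s_i^SO = Σα_j = 11 for every i; S^SO = 44.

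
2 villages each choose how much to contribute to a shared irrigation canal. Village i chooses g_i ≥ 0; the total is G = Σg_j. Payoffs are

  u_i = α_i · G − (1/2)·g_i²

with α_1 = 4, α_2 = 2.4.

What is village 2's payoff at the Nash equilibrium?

12.48

Village i's FOC: ∂u_i/∂g_i = α_i − g_i = 0, so g_i* = α_i.
NE contributions = (4, 2.4); G = 6.4.
u_2 = α_2·G − ½·(g_2)² = 2.4·6.4 − ½·2.4² = 12.48.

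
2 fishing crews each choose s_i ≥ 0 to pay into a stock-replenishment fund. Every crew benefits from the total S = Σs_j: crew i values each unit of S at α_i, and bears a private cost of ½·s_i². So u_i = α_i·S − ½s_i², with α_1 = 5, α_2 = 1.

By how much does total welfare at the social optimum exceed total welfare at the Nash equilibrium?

13

Crew i's FOC: ∂u_i/∂s_i = α_i − s_i = 0, so s_i* = α_i.
NE contributions = (5, 1); S = 6.
W^NE = (Σα)·S − ½Σα_i² = 6² − ½·26 = 23.
Planner sets s_i = Σα_j = 6 for every i, so S^SO = 2·6 = 12.
W^SO = (Σα)·S^SO − ½·2·(Σα)² = (2/2)·6² = 36.
Deadweight loss = W^SO − W^NE = 13.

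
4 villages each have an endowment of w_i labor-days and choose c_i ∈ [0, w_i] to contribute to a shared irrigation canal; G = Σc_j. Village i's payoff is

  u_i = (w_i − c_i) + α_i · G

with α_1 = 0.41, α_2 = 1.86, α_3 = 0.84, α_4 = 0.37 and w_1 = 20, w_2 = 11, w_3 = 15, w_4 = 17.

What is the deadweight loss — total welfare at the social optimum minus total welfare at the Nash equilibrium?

∂u_i/∂c_i = α_i − 1, so village i contributes w_i if α_i > 1, else 0.
α_i > 1 for i ∈ {2}; NE contributions (0, 11, 0, 0), G = 11.
W^NE = Σw_i − G^NE + (Σα_i)·G^NE = 63 + 2.48·11 = 90.28.
Planner: ∂(Σu_j)/∂c_i = Σα_j − 1 = 2.48 > 0, so everyone contributes w_i; G^SO = 63, W^SO = 63 + 2.48·63 = 219.24.
Deadweight loss = 128.96.

128.96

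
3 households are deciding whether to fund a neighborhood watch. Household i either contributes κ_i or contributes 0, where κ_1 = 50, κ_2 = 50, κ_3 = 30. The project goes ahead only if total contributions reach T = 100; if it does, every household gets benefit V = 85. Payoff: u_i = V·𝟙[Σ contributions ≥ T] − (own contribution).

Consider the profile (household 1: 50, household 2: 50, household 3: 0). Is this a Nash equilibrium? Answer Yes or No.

Yes

Total = 100 ≥ 100: provided.
Household 1 (pledges 50, payoff 35): dropping to 0 → total 50, payoff 0. No gain.
Household 2 (pledges 50, payoff 35): dropping to 0 → total 50, payoff 0. No gain.
Household 3 (pledges 0, payoff 85): pledging 30 → total 130, payoff 55. No gain.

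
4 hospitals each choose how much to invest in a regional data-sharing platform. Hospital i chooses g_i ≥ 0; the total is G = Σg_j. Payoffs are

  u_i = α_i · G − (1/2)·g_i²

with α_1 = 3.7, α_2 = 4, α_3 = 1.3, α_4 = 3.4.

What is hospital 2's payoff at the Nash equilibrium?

41.6

Hospital i's FOC: ∂u_i/∂g_i = α_i − g_i = 0, so g_i* = α_i.
NE contributions = (3.7, 4, 1.3, 3.4); G = 12.4.
u_2 = α_2·G − ½·(g_2)² = 4·12.4 − ½·4² = 41.6.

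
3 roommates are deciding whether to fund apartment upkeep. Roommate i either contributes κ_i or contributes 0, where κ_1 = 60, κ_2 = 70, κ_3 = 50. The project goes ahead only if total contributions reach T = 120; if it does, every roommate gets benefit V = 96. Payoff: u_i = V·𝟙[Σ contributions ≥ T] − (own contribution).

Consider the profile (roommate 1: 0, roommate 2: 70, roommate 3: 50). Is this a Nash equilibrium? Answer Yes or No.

Total = 120 ≥ 120: provided.
Roommate 1 (pledges 0, payoff 96): pledging 60 → total 180, payoff 36. No gain.
Roommate 2 (pledges 70, payoff 26): dropping to 0 → total 50, payoff 0. No gain.
Roommate 3 (pledges 50, payoff 46): dropping to 0 → total 70, payoff 0. No gain.

Yes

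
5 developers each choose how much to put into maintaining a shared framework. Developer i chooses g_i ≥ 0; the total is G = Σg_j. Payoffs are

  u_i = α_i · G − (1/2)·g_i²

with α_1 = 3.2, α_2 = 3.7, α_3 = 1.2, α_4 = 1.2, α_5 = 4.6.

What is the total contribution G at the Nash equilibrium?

Developer i's FOC: ∂u_i/∂g_i = α_i − g_i = 0, so g_i* = α_i.
NE contributions = (3.2, 3.7, 1.2, 1.2, 4.6); G = 13.9.

13.9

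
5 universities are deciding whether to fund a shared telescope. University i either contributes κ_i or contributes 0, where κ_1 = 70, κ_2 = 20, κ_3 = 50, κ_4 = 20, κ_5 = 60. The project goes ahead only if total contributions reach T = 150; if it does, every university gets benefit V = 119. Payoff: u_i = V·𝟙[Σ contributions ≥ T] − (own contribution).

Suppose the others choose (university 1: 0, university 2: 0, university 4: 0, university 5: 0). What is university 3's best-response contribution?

Others' total = 0. Even contributing 50 gives 50 < 150: no benefit either way.
Best response: 0.

0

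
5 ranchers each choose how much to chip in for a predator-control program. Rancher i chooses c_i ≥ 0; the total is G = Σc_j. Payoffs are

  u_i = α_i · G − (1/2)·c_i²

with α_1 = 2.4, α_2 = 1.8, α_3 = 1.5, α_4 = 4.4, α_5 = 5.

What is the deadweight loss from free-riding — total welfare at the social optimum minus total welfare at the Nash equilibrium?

Rancher i's FOC: ∂u_i/∂c_i = α_i − c_i = 0, so c_i* = α_i.
NE contributions = (2.4, 1.8, 1.5, 4.4, 5); G = 15.1.
W^NE = (Σα)·G − ½Σα_i² = 15.1² − ½·55.61 = 200.205.
Planner sets c_i = Σα_j = 15.1 for every i, so G^SO = 5·15.1 = 75.5.
W^SO = (Σα)·G^SO − ½·5·(Σα)² = (5/2)·15.1² = 570.025.
Deadweight loss = W^SO − W^NE = 369.82.

369.82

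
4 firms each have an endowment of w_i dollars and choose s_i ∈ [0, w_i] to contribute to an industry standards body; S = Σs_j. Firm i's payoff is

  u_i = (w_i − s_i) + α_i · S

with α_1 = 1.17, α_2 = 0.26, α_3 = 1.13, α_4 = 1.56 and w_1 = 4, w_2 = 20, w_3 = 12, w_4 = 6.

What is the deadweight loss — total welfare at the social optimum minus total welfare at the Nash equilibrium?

62.4

∂u_i/∂s_i = α_i − 1, so firm i contributes w_i if α_i > 1, else 0.
α_i > 1 for i ∈ {1, 3, 4}; NE contributions (4, 0, 12, 6), S = 22.
W^NE = Σw_i − S^NE + (Σα_i)·S^NE = 42 + 3.12·22 = 110.64.
Planner: ∂(Σu_j)/∂s_i = Σα_j − 1 = 3.12 > 0, so everyone contributes w_i; S^SO = 42, W^SO = 42 + 3.12·42 = 173.04.
Deadweight loss = 62.4.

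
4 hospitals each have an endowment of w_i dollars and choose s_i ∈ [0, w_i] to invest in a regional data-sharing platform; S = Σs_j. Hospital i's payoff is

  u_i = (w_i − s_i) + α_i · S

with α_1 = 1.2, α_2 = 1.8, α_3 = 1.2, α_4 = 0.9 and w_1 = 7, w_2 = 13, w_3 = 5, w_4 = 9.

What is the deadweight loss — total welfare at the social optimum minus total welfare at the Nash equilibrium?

∂u_i/∂s_i = α_i − 1, so hospital i contributes w_i if α_i > 1, else 0.
α_i > 1 for i ∈ {1, 2, 3}; NE contributions (7, 13, 5, 0), S = 25.
W^NE = Σw_i − S^NE + (Σα_i)·S^NE = 34 + 4.1·25 = 136.5.
Planner: ∂(Σu_j)/∂s_i = Σα_j − 1 = 4.1 > 0, so everyone contributes w_i; S^SO = 34, W^SO = 34 + 4.1·34 = 173.4.
Deadweight loss = 36.9.

36.9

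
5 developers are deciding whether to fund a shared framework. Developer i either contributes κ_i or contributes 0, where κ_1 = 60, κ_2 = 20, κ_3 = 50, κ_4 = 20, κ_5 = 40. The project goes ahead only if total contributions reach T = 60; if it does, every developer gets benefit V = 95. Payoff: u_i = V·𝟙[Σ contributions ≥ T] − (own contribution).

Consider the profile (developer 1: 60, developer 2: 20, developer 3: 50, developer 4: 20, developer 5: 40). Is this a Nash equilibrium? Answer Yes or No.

Total = 190 ≥ 60: provided.
Developer 1 (pledges 60, payoff 35): dropping to 0 → total 130, payoff 95. Profitable deviation.

No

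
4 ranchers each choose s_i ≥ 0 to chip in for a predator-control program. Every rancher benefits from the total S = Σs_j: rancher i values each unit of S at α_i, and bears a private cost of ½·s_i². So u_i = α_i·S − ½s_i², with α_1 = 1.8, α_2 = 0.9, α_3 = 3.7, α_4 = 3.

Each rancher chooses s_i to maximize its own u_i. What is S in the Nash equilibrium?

9.4

Rancher i's FOC: ∂u_i/∂s_i = α_i − s_i = 0, so s_i* = α_i.
NE contributions = (1.8, 0.9, 3.7, 3); S = 9.4.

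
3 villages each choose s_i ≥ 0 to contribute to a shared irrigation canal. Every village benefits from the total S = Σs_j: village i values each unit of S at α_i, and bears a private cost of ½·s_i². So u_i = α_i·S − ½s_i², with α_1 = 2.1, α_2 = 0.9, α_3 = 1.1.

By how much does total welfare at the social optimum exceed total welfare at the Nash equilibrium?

Village i's FOC: ∂u_i/∂s_i = α_i − s_i = 0, so s_i* = α_i.
NE contributions = (2.1, 0.9, 1.1); S = 4.1.
W^NE = (Σα)·S − ½Σα_i² = 4.1² − ½·6.43 = 13.595.
Planner sets s_i = Σα_j = 4.1 for every i, so S^SO = 3·4.1 = 12.3.
W^SO = (Σα)·S^SO − ½·3·(Σα)² = (3/2)·4.1² = 25.215.
Deadweight loss = W^SO − W^NE = 11.62.

11.62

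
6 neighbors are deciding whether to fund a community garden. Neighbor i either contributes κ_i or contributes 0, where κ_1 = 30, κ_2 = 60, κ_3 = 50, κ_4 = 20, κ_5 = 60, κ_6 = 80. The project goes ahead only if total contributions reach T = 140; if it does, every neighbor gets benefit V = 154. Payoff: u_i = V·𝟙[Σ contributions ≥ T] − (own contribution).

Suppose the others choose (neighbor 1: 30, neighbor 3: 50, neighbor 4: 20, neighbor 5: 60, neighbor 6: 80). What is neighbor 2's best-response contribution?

Others' total = 240 ≥ 140; contributing adds cost 60 for no extra benefit.
Best response: 0.

0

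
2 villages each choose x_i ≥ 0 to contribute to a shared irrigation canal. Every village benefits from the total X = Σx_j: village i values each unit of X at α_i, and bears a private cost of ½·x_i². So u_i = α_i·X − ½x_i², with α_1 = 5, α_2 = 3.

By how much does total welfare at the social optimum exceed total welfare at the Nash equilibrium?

17

Village i's FOC: ∂u_i/∂x_i = α_i − x_i = 0, so x_i* = α_i.
NE contributions = (5, 3); X = 8.
W^NE = (Σα)·X − ½Σα_i² = 8² − ½·34 = 47.
Planner sets x_i = Σα_j = 8 for every i, so X^SO = 2·8 = 16.
W^SO = (Σα)·X^SO − ½·2·(Σα)² = (2/2)·8² = 64.
Deadweight loss = W^SO − W^NE = 17.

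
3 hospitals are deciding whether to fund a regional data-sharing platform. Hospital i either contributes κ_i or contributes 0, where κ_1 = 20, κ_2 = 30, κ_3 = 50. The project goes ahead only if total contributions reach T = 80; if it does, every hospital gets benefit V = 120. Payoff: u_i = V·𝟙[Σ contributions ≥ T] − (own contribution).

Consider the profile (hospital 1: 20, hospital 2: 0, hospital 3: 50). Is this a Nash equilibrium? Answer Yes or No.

Total = 70 < 80: not provided.
Hospital 1 (pledges 20, payoff -20): dropping to 0 → total 50, payoff 0. Profitable deviation.

No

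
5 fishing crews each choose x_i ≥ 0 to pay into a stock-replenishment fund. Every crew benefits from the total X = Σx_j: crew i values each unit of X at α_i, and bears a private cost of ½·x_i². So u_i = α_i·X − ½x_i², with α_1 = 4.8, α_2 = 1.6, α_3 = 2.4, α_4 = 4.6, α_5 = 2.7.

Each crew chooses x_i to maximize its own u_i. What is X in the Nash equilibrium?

16.1

Crew i's FOC: ∂u_i/∂x_i = α_i − x_i = 0, so x_i* = α_i.
NE contributions = (4.8, 1.6, 2.4, 4.6, 2.7); X = 16.1.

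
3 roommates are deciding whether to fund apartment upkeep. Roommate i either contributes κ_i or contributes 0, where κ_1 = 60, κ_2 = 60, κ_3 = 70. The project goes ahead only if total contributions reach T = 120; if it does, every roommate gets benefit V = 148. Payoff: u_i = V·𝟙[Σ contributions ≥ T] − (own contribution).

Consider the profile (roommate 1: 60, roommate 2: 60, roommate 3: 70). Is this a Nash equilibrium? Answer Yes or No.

Total = 190 ≥ 120: provided.
Roommate 1 (pledges 60, payoff 88): dropping to 0 → total 130, payoff 148. Profitable deviation.

No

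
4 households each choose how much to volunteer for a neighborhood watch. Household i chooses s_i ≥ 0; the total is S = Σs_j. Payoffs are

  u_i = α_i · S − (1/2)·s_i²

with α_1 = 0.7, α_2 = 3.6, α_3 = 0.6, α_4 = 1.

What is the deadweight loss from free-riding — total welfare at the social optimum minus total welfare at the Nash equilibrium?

42.215

Household i's FOC: ∂u_i/∂s_i = α_i − s_i = 0, so s_i* = α_i.
NE contributions = (0.7, 3.6, 0.6, 1); S = 5.9.
W^NE = (Σα)·S − ½Σα_i² = 5.9² − ½·14.81 = 27.405.
Planner sets s_i = Σα_j = 5.9 for every i, so S^SO = 4·5.9 = 23.6.
W^SO = (Σα)·S^SO − ½·4·(Σα)² = (4/2)·5.9² = 69.62.
Deadweight loss = W^SO − W^NE = 42.215.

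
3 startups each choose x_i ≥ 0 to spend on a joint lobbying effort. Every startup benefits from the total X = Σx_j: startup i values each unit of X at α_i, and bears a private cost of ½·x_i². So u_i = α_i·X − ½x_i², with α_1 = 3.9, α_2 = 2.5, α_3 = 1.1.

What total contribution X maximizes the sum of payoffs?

22.5

Planner FOC: ∂(Σu_j)/∂x_i = (Σα_j) − x_i = 0, so x_i^SO = Σα_j = 7.5 for every i; X^SO = 22.5.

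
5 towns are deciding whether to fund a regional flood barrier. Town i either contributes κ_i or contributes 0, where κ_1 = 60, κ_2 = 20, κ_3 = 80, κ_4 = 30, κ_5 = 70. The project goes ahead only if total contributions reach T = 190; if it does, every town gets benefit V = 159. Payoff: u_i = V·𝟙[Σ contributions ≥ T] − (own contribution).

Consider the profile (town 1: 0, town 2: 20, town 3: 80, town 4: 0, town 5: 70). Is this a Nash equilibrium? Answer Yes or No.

No

Total = 170 < 190: not provided.
Town 1 (pledges 0, payoff 0): pledging 60 → total 230, payoff 99. Profitable deviation.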